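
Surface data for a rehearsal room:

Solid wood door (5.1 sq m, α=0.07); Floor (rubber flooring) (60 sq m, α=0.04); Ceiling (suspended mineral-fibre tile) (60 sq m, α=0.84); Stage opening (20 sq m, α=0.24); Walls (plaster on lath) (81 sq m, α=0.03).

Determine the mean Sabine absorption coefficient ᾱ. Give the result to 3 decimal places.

S = Σ Sᵢ = 5.1 + 60 + 60 + 20 + 81 = 226.1 sq m.
A = 5.1*0.07 + 60*0.04 + 60*0.84 + 20*0.24 + 81*0.03 = 60.387 sabins.
ᾱ = A/S = 0.267.

0.267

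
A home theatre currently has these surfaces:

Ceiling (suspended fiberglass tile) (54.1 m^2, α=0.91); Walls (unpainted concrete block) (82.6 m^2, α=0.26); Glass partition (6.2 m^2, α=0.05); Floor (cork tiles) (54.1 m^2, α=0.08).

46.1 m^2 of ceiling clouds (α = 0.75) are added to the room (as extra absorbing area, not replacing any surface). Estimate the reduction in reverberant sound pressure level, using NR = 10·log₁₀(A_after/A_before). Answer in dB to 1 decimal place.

Summing Sᵢαᵢ: 49.231 + 21.476 + 0.310 + 4.328 → A_before = 75.345 sabins.
Added absorption = 46.1 × 0.75 = 34.575 sabins.
A_after = 75.345 + 34.575 = 109.920 sabins.
Reduction = 10 log₁₀(A_after/A_before) = 10 log₁₀(1.4589) = 1.6 dB.

1.6 dB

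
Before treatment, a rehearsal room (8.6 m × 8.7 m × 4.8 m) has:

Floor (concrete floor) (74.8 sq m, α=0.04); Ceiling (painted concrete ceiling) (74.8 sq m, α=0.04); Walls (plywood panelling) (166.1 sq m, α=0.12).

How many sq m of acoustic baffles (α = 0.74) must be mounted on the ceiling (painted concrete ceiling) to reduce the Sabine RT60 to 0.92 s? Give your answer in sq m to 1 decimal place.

Summing Sᵢαᵢ: 2.992 + 2.992 + 19.932 → A₁ = 25.916 sabins.
Required A₂ = 0.161·359.136/0.92 = 62.849 sabins.
ΔA needed = 62.849 − 25.916 = 36.933 sabins.
Net gain per sq m: Δα = 0.74 − 0.04 = 0.70.
Panel area = 36.933 / 0.70 = 52.8 sq m.

52.8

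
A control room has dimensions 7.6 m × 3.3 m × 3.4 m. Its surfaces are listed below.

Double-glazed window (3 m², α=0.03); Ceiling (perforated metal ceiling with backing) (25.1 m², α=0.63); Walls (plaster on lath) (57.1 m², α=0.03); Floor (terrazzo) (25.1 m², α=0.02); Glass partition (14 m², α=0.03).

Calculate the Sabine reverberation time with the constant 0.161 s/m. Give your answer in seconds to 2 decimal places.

Equivalent absorption area: A = 3×0.03 + 25.1×0.63 + 57.1×0.03 + 25.1×0.02 + 14×0.03 = 18.538 m².
Volume V = 7.6 × 3.3 × 3.4 = 85.272 m³.
T = 0.161 V/A = 0.161·85.272/18.538 = 0.74 s.

0.74 sec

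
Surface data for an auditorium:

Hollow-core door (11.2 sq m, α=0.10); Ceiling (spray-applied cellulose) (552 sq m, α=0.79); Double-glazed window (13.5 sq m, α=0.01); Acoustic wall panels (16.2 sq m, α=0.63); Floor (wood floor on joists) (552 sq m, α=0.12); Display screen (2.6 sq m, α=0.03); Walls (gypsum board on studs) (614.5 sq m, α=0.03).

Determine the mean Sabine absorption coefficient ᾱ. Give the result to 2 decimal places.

Total surface area S = 1762.0 sq m.
Σ(Sᵢαᵢ) = 11.2*0.10 + 552*0.79 + 13.5*0.01 + 16.2*0.63 + 552*0.12 + 2.6*0.03 + 614.5*0.03 = 532.294.
ᾱ = 532.294 / 1762.0 = 0.30.

0.30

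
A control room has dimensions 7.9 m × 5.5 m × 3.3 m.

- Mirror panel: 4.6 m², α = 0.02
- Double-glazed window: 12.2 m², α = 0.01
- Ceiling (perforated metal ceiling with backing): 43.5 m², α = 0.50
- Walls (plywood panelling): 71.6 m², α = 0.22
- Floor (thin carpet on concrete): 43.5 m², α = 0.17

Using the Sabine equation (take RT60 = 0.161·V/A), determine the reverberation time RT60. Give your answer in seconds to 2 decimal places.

0.51 s

Summing Sᵢαᵢ: 0.092 + 0.122 + 21.750 + 15.752 + 7.395 → A = 45.111 sabins.
V = 7.9·5.5·3.3 = 143.385 m³.
RT60 = 0.161 · V / A = 0.161 × 143.385 / 45.111 = 0.51 s.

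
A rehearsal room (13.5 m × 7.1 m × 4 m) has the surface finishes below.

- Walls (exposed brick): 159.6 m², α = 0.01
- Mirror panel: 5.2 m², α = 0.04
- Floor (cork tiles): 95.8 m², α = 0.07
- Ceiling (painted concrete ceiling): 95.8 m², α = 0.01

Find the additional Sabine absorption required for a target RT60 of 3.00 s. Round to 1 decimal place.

Total absorption A₁ = 159.6·0.01 + 5.2·0.04 + 95.8·0.07 + 95.8·0.01
  = 1.596 + 0.208 + 6.706 + 0.958 = 9.468 m² sabins.
Target A₂ = 0.161·383.4/3.00 = 20.576 sabins (V = 383.4 m³).
ΔA = A₂ − A₁ = 20.576 − 9.468 = 11.1 sabins.

11.1 sabins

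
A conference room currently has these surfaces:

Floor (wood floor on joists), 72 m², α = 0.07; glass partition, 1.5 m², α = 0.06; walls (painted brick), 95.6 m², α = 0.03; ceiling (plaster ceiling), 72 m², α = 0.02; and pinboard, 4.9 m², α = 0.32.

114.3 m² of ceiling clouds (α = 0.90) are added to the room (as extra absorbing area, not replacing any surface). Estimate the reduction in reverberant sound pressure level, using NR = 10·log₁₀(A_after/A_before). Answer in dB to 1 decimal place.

Total absorption A_before = 72*0.07 + 1.5*0.06 + 95.6*0.03 + 72*0.02 + 4.9*0.32
  = 5.040 + 0.090 + 2.868 + 1.440 + 1.568 = 11.006 m² sabins.
Added absorption = 114.3 × 0.90 = 102.870 sabins.
A_after = 11.006 + 102.870 = 113.876 sabins.
NR = 10·log₁₀(113.876/11.006) = 10.1 dB.

10.1 dB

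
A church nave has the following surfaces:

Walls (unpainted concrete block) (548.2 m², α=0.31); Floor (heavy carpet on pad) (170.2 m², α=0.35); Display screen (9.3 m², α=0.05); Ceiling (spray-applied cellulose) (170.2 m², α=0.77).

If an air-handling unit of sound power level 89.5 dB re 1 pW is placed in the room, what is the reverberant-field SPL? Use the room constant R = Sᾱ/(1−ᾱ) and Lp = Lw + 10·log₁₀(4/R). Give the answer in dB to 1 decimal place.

A = 361.031 sabins; S = 897.9 m².
ᾱ = 0.4021, so room constant R = A/(1−ᾱ) = 603.832 m².
Lp = Lw + 10 log₁₀(4/R) = 89.5 -21.79 = 67.7 dB.

67.7 dB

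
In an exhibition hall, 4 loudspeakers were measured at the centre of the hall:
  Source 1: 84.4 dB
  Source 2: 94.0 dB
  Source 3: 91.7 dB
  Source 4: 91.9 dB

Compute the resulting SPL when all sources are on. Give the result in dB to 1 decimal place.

Converting to relative power and adding: 10^(84.4/10) + 10^(94.0/10) + 10^(91.7/10) + 10^(91.9/10) = 5.815e+09.
L_total = 10·log₁₀(5.815e+09) = 97.6 dB.

97.6 dB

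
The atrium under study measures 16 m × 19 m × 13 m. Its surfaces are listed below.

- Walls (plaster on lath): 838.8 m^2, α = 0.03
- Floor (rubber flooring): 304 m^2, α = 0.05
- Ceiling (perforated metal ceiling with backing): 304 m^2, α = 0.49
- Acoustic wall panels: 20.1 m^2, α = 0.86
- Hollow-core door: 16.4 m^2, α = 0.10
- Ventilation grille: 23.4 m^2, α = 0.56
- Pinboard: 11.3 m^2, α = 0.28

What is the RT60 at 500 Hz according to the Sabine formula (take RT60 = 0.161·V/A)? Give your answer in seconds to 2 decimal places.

Summing Sᵢαᵢ: 25.164 + 15.200 + 148.960 + 17.286 + 1.640 + 13.104 + 3.164 → A = 224.518 sabins.
Room volume: 3952 m³.
T = 0.161 V/A = 0.161·3952/224.518 = 2.83 s.

2.83 sec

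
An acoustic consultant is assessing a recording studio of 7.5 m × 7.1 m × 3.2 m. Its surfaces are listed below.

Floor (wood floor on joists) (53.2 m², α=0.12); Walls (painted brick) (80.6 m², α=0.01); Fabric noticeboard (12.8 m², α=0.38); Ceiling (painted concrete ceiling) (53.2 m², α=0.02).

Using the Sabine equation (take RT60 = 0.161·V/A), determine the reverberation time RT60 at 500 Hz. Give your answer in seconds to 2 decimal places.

2.09 sec

Equivalent absorption area: A = 53.2*0.12 + 80.6*0.01 + 12.8*0.38 + 53.2*0.02 = 13.118 m².
Room volume: 170.4 m³.
RT60 = 0.161 · V / A = 0.161 × 170.4 / 13.118 = 2.09 s.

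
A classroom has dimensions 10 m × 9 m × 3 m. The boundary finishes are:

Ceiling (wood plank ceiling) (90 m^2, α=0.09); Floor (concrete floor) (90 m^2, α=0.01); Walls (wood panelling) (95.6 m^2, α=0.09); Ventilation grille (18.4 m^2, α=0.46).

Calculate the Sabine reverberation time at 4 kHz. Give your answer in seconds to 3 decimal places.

1.668 s

Total absorption A = 90×0.09 + 90×0.01 + 95.6×0.09 + 18.4×0.46
  = 8.100 + 0.900 + 8.604 + 8.464 = 26.068 m^2 sabins.
V = 10·9·3 = 270 m³.
RT60 = 0.161 · V / A = 0.161 × 270 / 26.068 = 1.668 s.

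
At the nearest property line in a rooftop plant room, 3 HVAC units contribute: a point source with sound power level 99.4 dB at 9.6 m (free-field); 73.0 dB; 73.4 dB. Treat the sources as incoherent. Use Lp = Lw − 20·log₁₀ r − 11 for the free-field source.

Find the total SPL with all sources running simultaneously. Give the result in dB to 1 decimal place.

Source at 9.6 m: Lp = 99.4 − 20·log₁₀(9.6) − 11 = 68.8 dB.
Σ 10^(Lᵢ/10) = 4.942e+07.
L_total = 10·log₁₀(4.942e+07) = 76.9 dB.

76.9 dB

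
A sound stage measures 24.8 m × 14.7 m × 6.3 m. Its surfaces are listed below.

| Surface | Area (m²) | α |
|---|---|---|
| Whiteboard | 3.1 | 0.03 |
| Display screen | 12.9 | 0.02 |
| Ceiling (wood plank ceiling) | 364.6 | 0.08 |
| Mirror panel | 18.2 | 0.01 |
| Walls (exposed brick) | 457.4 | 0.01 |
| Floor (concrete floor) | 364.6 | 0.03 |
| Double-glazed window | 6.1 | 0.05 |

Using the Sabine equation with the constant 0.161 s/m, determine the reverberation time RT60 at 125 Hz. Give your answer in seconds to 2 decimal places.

Total absorption A = 3.1·0.03 + 12.9·0.02 + 364.6·0.08 + 18.2·0.01 + 457.4·0.01 + 364.6·0.03 + 6.1·0.05
  = 0.093 + 0.258 + 29.168 + 0.182 + 4.574 + 10.938 + 0.305 = 45.518 m² sabins.
Volume V = 24.8 × 14.7 × 6.3 = 2296.728 m³.
RT60 = 0.161 · V / A = 0.161 × 2296.728 / 45.518 = 8.12 s.

8.12 s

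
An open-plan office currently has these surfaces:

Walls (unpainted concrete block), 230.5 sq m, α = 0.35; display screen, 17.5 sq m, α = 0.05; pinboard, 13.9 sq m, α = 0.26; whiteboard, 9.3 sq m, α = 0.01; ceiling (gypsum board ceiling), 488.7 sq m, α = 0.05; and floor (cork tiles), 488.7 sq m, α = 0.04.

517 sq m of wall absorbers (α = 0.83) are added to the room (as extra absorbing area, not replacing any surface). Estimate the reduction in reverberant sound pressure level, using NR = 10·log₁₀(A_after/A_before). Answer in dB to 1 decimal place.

6.4 dB

Total absorption A_before = 230.5·0.35 + 17.5·0.05 + 13.9·0.26 + 9.3·0.01 + 488.7·0.05 + 488.7·0.04
  = 80.675 + 0.875 + 3.614 + 0.093 + 24.435 + 19.548 = 129.240 sq m sabins.
Treatment contributes 517·0.83 = 429.110 sabins.
A_after = 129.240 + 429.110 = 558.350 sabins.
Reduction = 10 log₁₀(A_after/A_before) = 10 log₁₀(4.3203) = 6.4 dB.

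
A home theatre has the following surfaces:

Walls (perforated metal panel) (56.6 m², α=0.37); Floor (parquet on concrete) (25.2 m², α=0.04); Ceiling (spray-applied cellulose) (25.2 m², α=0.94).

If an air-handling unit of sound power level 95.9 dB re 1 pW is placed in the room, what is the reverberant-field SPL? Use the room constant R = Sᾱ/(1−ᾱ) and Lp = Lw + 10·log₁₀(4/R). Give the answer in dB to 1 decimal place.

A = 45.638 sabins; S = 107.0 m².
ᾱ = 0.4265, so room constant R = A/(1−ᾱ) = 79.578 m².
Lp = Lw + 10 log₁₀(4/R) = 95.9 -12.99 = 82.9 dB.

82.9 dB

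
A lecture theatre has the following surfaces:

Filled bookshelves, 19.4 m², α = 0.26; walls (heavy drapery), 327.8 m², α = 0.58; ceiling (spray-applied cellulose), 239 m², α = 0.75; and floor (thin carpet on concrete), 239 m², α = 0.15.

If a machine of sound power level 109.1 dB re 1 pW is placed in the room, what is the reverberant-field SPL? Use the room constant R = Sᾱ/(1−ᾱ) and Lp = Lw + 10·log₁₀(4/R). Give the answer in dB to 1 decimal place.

A = 410.268 sabins; S = 825.2 m².
ᾱ = 0.4972, so room constant R = A/(1−ᾱ) = 815.967 m².
Lp = Lw + 10 log₁₀(4/R) = 109.1 -23.10 = 86.0 dB.

86.0 dB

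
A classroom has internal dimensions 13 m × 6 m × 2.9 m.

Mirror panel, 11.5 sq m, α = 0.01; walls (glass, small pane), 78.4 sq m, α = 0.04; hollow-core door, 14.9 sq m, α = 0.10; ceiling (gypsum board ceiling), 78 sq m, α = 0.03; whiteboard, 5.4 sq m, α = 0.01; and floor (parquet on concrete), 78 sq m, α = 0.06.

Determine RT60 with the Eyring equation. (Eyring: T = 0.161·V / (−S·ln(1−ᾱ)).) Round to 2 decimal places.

S = Σ Sᵢ = 266.2 sq m.
Σ(Sᵢαᵢ) = 11.5·0.01 + 78.4·0.04 + 14.9·0.10 + 78·0.03 + 5.4·0.01 + 78·0.06 = 11.815.
ᾱ = 11.815 / 266.2 = 0.0444.
−S·ln(1−ᾱ) = −266.2 × ln(1 − 0.0444) = 12.090.
V = 13 × 6 × 2.9 = 226.2 m³.
T = 0.161·V/[−S·ln(1−ᾱ)] = 0.161·226.2/12.090 = 3.01 s.

3.01 s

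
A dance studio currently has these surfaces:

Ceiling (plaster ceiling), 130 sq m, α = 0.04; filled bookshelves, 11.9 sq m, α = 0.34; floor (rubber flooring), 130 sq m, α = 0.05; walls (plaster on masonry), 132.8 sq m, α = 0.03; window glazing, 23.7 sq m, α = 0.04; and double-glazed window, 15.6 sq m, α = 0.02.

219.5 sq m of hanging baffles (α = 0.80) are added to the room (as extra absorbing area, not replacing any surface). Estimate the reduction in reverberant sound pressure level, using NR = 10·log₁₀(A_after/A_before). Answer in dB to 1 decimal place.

9.7 dB

A_before = Σ Sᵢαᵢ = 130×0.04 + 11.9×0.34 + 130×0.05 + 132.8×0.03 + 23.7×0.04 + 15.6×0.02 = 20.990 sabins.
Treatment contributes 219.5·0.80 = 175.600 sabins.
New total A_after = 196.590 sabins.
NR = 10·log₁₀(196.590/20.990) = 9.7 dB.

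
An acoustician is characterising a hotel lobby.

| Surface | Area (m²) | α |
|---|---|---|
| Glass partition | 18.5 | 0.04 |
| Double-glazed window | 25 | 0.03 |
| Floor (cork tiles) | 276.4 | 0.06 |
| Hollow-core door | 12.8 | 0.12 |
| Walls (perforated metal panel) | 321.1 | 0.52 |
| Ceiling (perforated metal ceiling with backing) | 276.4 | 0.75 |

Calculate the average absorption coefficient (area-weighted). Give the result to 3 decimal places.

0.423

S = Σ Sᵢ = 18.5 + 25 + 276.4 + 12.8 + 321.1 + 276.4 = 930.2 m².
Σ(Sᵢαᵢ) = 18.5×0.04 + 25×0.03 + 276.4×0.06 + 12.8×0.12 + 321.1×0.52 + 276.4×0.75 = 393.882.
ᾱ = A/S = 0.423.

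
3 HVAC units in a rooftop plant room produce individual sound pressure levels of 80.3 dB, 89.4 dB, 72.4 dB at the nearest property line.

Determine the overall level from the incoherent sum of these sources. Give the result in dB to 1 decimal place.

Sum in the linear (power) domain: Σ 10^(Lᵢ/10) = 10^(80.3/10) + 10^(89.4/10) + 10^(72.4/10) = 9.955e+08.
L_total = 10·log₁₀(9.955e+08) = 90.0 dB.

90.0 dB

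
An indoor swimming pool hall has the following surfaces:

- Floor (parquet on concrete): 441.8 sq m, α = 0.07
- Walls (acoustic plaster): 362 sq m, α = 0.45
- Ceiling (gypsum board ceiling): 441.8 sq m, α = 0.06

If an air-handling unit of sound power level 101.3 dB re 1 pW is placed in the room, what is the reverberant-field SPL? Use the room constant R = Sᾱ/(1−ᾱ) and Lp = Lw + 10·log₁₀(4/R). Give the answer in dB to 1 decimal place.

83.0 dB

A = 220.334 sabins; S = 1245.6 sq m.
ᾱ = 220.334/1245.6 = 0.1769; R = Sᾱ/(1−ᾱ) = 220.334/(1−0.1769) = 267.688 sq m.
Lp = 101.3 + 10·log₁₀(4/267.688) = 101.3 + (-18.26) = 83.0 dB.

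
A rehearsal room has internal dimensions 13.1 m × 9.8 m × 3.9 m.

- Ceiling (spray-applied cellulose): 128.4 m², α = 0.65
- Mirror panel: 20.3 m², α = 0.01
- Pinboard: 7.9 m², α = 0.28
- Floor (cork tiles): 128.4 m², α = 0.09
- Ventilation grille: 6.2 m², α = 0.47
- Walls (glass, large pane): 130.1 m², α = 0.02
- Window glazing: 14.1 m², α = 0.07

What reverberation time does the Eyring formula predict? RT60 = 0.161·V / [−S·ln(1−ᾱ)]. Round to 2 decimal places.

S = Σ Sᵢ = 435.4 m².
Absorption A = 128.4·0.65 + 20.3·0.01 + 7.9·0.28 + 128.4·0.09 + 6.2·0.47 + 130.1·0.02 + 14.1·0.07 = 103.934 sabins.
Mean coefficient ᾱ = A/S = 0.2387.
−S·ln(1−ᾱ) = −435.4 × ln(1 − 0.2387) = 118.746.
V = 13.1 × 9.8 × 3.9 = 500.682 m³.
T = 0.161·V/[−S·ln(1−ᾱ)] = 0.161·500.682/118.746 = 0.68 s.

0.68 s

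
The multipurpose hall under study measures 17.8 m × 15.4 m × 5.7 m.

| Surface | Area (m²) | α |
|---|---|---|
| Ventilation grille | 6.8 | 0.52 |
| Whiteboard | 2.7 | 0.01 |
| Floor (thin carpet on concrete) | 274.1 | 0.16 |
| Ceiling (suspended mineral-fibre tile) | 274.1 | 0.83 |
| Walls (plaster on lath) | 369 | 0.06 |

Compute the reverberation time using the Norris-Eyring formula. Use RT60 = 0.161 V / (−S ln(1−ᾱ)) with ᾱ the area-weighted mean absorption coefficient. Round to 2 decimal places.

0.70 sec

S = Σ Sᵢ = 926.7 m².
Σ(Sᵢαᵢ) = 6.8·0.52 + 2.7·0.01 + 274.1·0.16 + 274.1·0.83 + 369·0.06 = 297.062.
Mean coefficient ᾱ = A/S = 0.3206.
−S·ln(1−ᾱ) = −926.7 × ln(1 − 0.3206) = 358.211.
V = 17.8 × 15.4 × 5.7 = 1562.484 m³.
RT60 = 0.161 × 1562.484 / 358.211 = 0.70 s.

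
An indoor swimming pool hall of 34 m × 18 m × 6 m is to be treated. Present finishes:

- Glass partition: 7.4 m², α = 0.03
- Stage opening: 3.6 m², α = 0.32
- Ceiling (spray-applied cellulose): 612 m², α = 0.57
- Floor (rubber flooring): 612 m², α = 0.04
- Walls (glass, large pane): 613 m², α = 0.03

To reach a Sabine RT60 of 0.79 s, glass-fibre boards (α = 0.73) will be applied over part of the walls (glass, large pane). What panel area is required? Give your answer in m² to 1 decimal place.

507.5

Equivalent absorption area: A₁ = 7.4·0.03 + 3.6·0.32 + 612·0.57 + 612·0.04 + 613·0.03 = 393.084 m².
Required A₂ = 0.161·3672/0.79 = 748.344 sabins.
Absorption to add: 748.344 − 393.084 = 355.260 sabins.
Each m² of panel replacing the walls (glass, large pane) adds (0.73 − 0.03) = 0.70 sabins.
Area = ΔA/Δα = 355.260/0.70 = 507.5 m².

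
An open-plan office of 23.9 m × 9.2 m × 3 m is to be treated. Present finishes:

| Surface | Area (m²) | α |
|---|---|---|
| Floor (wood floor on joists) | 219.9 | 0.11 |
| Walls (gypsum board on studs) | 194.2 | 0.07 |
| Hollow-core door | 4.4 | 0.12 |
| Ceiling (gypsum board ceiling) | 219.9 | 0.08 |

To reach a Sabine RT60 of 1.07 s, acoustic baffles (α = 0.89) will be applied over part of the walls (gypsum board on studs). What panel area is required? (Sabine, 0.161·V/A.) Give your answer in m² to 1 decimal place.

52.9

Summing Sᵢαᵢ: 24.189 + 13.594 + 0.528 + 17.592 → A₁ = 55.903 sabins.
Required A₂ = 0.161·659.64/1.07 = 99.254 sabins.
ΔA needed = 99.254 − 55.903 = 43.351 sabins.
Net gain per m²: Δα = 0.89 − 0.07 = 0.82.
Area = ΔA/Δα = 43.351/0.82 = 52.9 m².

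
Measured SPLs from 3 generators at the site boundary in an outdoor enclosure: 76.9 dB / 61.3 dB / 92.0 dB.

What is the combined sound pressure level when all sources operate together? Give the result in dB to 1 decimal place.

92.1 dB

Converting to relative power and adding: 10^(76.9/10) + 10^(61.3/10) + 10^(92.0/10) = 1.635e+09.
L_total = 10·log₁₀(1.635e+09) = 92.1 dB.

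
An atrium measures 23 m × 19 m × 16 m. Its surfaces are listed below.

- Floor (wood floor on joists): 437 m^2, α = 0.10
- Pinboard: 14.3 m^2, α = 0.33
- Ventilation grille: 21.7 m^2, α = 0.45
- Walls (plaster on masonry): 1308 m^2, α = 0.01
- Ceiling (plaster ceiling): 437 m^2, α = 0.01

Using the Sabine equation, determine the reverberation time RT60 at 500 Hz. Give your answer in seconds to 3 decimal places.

14.884 s

A = Σ Sᵢαᵢ = 437·0.10 + 14.3·0.33 + 21.7·0.45 + 1308·0.01 + 437·0.01 = 75.634 sabins.
Room volume: 6992 m³.
RT60 = 0.161 · V / A = 0.161 × 6992 / 75.634 = 14.884 s.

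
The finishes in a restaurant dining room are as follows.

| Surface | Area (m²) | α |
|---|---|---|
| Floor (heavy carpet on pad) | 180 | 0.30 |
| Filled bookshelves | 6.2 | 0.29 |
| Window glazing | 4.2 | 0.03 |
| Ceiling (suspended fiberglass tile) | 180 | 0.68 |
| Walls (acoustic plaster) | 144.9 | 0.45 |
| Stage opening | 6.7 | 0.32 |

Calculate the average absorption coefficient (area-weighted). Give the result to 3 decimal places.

0.471

S = Σ Sᵢ = 180 + 6.2 + 4.2 + 180 + 144.9 + 6.7 = 522.0 m².
Weighted sum Σ Sα = 245.673.
ᾱ = 245.673 / 522.0 = 0.471.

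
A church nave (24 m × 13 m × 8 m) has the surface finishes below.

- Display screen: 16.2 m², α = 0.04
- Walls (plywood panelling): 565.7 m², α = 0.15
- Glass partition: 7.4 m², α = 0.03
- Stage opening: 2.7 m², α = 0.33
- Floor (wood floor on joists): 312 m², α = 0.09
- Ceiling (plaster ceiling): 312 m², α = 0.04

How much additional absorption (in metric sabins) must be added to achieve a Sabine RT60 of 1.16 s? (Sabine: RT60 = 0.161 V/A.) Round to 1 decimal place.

219.3 sabins

Summing Sᵢαᵢ: 0.648 + 84.855 + 0.222 + 0.891 + 28.080 + 12.480 → A₁ = 127.176 sabins.
V = 2496 m³. Required absorption A₂ = 0.161 × 2496 / 1.16 = 346.428 sabins.
ΔA = A₂ − A₁ = 346.428 − 127.176 = 219.3 sabins.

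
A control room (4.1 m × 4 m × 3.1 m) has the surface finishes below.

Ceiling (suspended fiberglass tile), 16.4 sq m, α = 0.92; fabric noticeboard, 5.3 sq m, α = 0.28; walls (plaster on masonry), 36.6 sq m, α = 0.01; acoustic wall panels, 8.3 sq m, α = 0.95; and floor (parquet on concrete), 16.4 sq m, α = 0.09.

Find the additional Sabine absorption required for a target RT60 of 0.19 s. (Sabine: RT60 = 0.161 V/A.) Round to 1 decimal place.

A₁ = Σ Sᵢαᵢ = 16.4·0.92 + 5.3·0.28 + 36.6·0.01 + 8.3·0.95 + 16.4·0.09 = 26.299 sabins.
V = 50.84 m³. Required absorption A₂ = 0.161 × 50.84 / 0.19 = 43.080 sabins.
Shortfall: 43.080 − 26.299 = 16.8 sabins.

16.8 sabins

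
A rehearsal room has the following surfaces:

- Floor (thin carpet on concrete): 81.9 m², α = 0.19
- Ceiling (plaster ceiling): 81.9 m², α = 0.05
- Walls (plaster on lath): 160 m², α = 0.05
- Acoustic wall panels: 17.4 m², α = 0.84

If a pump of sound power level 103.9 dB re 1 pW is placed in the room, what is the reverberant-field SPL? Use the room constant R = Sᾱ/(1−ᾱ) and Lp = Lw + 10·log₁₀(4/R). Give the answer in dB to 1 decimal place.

A = 42.272 sabins; S = 341.2 m².
ᾱ = 0.1239, so room constant R = A/(1−ᾱ) = 48.250 m².
Lp = Lw + 10 log₁₀(4/R) = 103.9 -10.81 = 93.1 dB.

93.1 dB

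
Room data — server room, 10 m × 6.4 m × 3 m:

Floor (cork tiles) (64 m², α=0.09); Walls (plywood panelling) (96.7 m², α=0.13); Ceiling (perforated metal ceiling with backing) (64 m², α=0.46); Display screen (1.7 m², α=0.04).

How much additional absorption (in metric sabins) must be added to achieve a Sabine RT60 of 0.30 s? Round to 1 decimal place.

55.2 sabins

A₁ = Σ Sᵢαᵢ = 64×0.09 + 96.7×0.13 + 64×0.46 + 1.7×0.04 = 47.839 sabins.
V = 192 m³. Required absorption A₂ = 0.161 × 192 / 0.30 = 103.040 sabins.
ΔA = A₂ − A₁ = 103.040 − 47.839 = 55.2 sabins.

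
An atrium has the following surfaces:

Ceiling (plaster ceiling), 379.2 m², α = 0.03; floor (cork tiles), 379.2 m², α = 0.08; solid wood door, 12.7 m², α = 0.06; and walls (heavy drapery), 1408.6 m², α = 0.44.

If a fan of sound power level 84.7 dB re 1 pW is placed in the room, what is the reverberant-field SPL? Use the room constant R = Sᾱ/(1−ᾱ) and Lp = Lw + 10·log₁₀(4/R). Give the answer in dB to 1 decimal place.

60.9 dB

A = 662.258 sabins; S = 2179.7 m².
ᾱ = 0.3038, so room constant R = A/(1−ᾱ) = 951.247 m².
Lp = Lw + 10 log₁₀(4/R) = 84.7 -23.76 = 60.9 dB.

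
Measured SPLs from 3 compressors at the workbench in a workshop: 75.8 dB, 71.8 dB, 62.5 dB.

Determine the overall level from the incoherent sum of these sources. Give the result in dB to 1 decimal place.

77.4 dB

Σ 10^(Lᵢ/10) = 5.493e+07.
Back to dB: 10·log₁₀ Σ = 77.4 dB.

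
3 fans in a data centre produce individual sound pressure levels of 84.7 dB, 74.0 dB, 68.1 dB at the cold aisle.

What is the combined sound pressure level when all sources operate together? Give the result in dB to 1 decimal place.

Σ 10^(Lᵢ/10) = 3.267e+08.
Combined level = 10 log₁₀(3.267e+08) = 85.1 dB.

85.1 dB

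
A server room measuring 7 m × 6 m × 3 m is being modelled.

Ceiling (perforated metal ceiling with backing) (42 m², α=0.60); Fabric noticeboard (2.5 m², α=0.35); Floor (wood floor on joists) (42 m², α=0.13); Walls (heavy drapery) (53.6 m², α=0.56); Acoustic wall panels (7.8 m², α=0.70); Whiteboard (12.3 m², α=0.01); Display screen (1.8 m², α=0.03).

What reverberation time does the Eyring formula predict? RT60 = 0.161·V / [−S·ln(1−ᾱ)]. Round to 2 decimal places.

S = Σ Sᵢ = 162.0 m².
Σ(Sᵢαᵢ) = 42×0.60 + 2.5×0.35 + 42×0.13 + 53.6×0.56 + 7.8×0.70 + 12.3×0.01 + 1.8×0.03 = 67.188.
Mean coefficient ᾱ = A/S = 0.4147.
Eyring denominator: −S ln(1−ᾱ) = 86.772.
V = 7 × 6 × 3 = 126 m³.
RT60 = 0.161 × 126 / 86.772 = 0.23 s.

0.23 sec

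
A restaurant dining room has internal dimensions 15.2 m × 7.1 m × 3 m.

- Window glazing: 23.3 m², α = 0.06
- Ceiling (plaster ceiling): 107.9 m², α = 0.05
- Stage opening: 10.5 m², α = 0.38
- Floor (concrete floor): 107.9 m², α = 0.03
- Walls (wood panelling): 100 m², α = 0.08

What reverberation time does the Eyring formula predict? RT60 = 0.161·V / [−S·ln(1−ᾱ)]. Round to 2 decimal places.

Total surface area S = 23.3 + 107.9 + 10.5 + 107.9 + 100 = 349.6 m².
Absorption A = 23.3×0.06 + 107.9×0.05 + 10.5×0.38 + 107.9×0.03 + 100×0.08 = 22.020 sabins.
ᾱ = 22.020 / 349.6 = 0.0630.
Eyring denominator: −S ln(1−ᾱ) = 22.749.
V = 15.2 × 7.1 × 3 = 323.76 m³.
T = 0.161·V/[−S·ln(1−ᾱ)] = 0.161·323.76/22.749 = 2.29 s.

2.29 s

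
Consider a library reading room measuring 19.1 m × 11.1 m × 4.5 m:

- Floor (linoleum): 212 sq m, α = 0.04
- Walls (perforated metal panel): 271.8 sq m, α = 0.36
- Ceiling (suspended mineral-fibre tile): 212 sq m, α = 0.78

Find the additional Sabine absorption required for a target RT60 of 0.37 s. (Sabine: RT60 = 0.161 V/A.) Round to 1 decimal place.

Equivalent absorption area: A₁ = 212×0.04 + 271.8×0.36 + 212×0.78 = 271.688 sq m.
V = 954.045 m³. Required absorption A₂ = 0.161 × 954.045 / 0.37 = 415.139 sabins.
Shortfall: 415.139 − 271.688 = 143.5 sabins.

143.5 sabins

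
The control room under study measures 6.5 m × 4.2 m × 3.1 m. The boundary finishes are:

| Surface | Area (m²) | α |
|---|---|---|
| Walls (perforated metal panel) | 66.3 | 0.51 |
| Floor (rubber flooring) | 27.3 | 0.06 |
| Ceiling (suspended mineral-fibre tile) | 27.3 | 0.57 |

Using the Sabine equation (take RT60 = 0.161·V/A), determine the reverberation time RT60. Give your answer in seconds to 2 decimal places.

Total absorption A = 66.3×0.51 + 27.3×0.06 + 27.3×0.57
  = 33.813 + 1.638 + 15.561 = 51.012 m² sabins.
Room volume: 84.63 m³.
RT60 = 0.161 · V / A = 0.161 × 84.63 / 51.012 = 0.27 s.

0.27 s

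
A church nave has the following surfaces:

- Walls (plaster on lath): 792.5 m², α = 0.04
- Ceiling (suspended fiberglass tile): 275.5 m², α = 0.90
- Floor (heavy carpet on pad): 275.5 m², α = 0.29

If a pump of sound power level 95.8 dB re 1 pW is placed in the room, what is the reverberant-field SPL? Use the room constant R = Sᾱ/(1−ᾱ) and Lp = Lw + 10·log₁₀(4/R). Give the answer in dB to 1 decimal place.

74.9 dB

A = 359.545 sabins; S = 1343.5 m².
ᾱ = 359.545/1343.5 = 0.2676; R = Sᾱ/(1−ᾱ) = 359.545/(1−0.2676) = 490.913 m².
Lp = 95.8 + 10·log₁₀(4/490.913) = 95.8 + (-20.89) = 74.9 dB.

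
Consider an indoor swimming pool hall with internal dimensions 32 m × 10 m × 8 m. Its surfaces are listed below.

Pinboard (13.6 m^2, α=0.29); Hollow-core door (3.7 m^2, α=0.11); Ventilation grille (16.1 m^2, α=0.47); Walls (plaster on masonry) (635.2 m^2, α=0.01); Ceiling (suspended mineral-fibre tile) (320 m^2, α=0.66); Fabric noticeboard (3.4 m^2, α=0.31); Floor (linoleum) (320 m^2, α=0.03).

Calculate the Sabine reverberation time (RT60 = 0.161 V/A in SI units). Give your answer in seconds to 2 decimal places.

Equivalent absorption area: A = 13.6*0.29 + 3.7*0.11 + 16.1*0.47 + 635.2*0.01 + 320*0.66 + 3.4*0.31 + 320*0.03 = 240.124 m^2.
Volume V = 32 × 10 × 8 = 2560 m³.
Sabine: RT60 = 0.161 × 2560 / 240.124 = 1.72 s.

1.72 seconds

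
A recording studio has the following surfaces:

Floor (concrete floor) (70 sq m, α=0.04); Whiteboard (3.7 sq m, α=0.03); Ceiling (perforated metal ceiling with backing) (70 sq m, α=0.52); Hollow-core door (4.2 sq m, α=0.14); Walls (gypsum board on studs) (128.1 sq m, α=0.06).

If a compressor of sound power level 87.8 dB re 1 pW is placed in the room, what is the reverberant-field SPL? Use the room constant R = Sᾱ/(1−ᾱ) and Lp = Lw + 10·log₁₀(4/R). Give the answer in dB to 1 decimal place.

76.2 dB

A = 47.585 sabins; S = 276.0 sq m.
ᾱ = 0.1724, so room constant R = A/(1−ᾱ) = 57.498 sq m.
Lp = 87.8 + 10·log₁₀(4/57.498) = 87.8 + (-11.58) = 76.2 dB.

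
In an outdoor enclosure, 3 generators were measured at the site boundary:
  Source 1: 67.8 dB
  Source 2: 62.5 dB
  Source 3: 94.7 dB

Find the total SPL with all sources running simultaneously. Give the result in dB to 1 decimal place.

Converting to relative power and adding: 10^(67.8/10) + 10^(62.5/10) + 10^(94.7/10) = 2.959e+09.
Back to dB: 10·log₁₀ Σ = 94.7 dB.

94.7 dB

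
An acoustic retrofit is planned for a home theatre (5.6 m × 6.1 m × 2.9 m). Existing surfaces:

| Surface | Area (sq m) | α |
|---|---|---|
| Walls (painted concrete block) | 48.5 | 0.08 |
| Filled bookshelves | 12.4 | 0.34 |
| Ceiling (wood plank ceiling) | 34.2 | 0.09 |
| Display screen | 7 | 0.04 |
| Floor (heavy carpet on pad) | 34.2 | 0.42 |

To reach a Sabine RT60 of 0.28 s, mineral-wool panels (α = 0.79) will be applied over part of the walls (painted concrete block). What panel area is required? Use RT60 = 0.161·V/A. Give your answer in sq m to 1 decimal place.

43.9

Total absorption A₁ = 48.5×0.08 + 12.4×0.34 + 34.2×0.09 + 7×0.04 + 34.2×0.42
  = 3.880 + 4.216 + 3.078 + 0.280 + 14.364 = 25.818 sq m sabins.
Required A₂ = 0.161·99.064/0.28 = 56.962 sabins.
Absorption to add: 56.962 − 25.818 = 31.144 sabins.
Net gain per sq m: Δα = 0.79 − 0.08 = 0.71.
Panel area = 31.144 / 0.71 = 43.9 sq m.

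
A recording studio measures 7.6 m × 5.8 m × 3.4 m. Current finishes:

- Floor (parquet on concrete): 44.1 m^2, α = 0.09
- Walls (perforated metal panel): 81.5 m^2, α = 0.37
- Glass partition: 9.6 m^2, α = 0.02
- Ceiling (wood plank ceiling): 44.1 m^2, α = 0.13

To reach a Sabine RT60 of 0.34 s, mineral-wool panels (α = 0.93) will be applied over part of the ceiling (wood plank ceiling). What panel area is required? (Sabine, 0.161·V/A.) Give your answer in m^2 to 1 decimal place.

Summing Sᵢαᵢ: 3.969 + 30.155 + 0.192 + 5.733 → A₁ = 40.049 sabins.
Required A₂ = 0.161·149.872/0.34 = 70.969 sabins.
Absorption to add: 70.969 − 40.049 = 30.920 sabins.
Each m^2 of panel replacing the ceiling (wood plank ceiling) adds (0.93 − 0.13) = 0.80 sabins.
Panel area = 30.920 / 0.80 = 38.6 m^2.

38.6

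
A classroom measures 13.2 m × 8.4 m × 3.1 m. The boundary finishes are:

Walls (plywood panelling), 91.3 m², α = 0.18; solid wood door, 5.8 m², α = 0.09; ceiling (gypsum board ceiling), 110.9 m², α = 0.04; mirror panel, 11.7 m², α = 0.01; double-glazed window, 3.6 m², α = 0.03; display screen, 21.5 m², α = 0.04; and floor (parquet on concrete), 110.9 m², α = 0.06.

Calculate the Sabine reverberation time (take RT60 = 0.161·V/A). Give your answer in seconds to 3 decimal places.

1.900 sec

A = Σ Sᵢαᵢ = 91.3×0.18 + 5.8×0.09 + 110.9×0.04 + 11.7×0.01 + 3.6×0.03 + 21.5×0.04 + 110.9×0.06 = 29.131 sabins.
Room volume: 343.728 m³.
RT60 = 0.161 · V / A = 0.161 × 343.728 / 29.131 = 1.900 s.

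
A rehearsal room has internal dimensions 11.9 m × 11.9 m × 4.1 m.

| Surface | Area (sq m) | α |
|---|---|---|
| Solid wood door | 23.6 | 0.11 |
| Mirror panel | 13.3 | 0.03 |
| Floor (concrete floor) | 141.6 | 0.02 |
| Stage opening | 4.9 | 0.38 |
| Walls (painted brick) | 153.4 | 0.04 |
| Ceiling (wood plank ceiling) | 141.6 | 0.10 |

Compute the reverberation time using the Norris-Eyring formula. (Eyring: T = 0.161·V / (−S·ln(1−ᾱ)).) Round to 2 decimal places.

Total surface area S = 23.6 + 13.3 + 141.6 + 4.9 + 153.4 + 141.6 = 478.4 sq m.
Σ(Sᵢαᵢ) = 23.6×0.11 + 13.3×0.03 + 141.6×0.02 + 4.9×0.38 + 153.4×0.04 + 141.6×0.10 = 27.985.
ᾱ = 27.985 / 478.4 = 0.0585.
Eyring denominator: −S ln(1−ᾱ) = 28.838.
V = 11.9 × 11.9 × 4.1 = 580.601 m³.
RT60 = 0.161 × 580.601 / 28.838 = 3.24 s.

3.24 s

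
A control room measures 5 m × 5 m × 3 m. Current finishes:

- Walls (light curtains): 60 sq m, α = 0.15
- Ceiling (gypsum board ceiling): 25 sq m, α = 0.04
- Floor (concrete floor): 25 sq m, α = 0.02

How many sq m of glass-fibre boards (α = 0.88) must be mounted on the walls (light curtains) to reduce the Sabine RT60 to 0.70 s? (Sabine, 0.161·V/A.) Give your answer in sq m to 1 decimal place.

9.2

A₁ = Σ Sᵢαᵢ = 60·0.15 + 25·0.04 + 25·0.02 = 10.500 sabins.
V = 75 m³. Target absorption A₂ = 0.161 × 75 / 0.70 = 17.250 sabins.
ΔA needed = 17.250 − 10.500 = 6.750 sabins.
Each sq m of panel replacing the walls (light curtains) adds (0.88 − 0.15) = 0.73 sabins.
Panel area = 6.750 / 0.73 = 9.2 sq m.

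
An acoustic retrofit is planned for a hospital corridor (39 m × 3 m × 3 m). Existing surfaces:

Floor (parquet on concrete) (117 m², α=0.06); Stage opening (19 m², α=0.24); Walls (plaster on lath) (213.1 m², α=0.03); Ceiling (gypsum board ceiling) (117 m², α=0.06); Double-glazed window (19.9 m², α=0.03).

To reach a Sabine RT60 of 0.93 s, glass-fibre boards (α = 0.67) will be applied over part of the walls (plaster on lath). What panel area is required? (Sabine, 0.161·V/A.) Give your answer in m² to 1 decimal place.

Total absorption A₁ = 117*0.06 + 19*0.24 + 213.1*0.03 + 117*0.06 + 19.9*0.03
  = 7.020 + 4.560 + 6.393 + 7.020 + 0.597 = 25.590 m² sabins.
Required A₂ = 0.161·351/0.93 = 60.765 sabins.
ΔA needed = 60.765 − 25.590 = 35.175 sabins.
Each m² of panel replacing the walls (plaster on lath) adds (0.67 − 0.03) = 0.64 sabins.
Area = ΔA/Δα = 35.175/0.64 = 55.0 m².

55.0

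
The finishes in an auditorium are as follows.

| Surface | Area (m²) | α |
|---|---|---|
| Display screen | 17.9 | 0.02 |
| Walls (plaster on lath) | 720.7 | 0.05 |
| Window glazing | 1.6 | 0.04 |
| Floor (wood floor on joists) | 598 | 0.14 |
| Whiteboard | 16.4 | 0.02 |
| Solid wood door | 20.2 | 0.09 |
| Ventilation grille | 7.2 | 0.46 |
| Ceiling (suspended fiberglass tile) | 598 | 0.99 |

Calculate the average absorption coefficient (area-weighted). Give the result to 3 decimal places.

S = Σ Sᵢ = 17.9 + 720.7 + 1.6 + 598 + 16.4 + 20.2 + 7.2 + 598 = 1980.0 m².
Weighted sum Σ Sα = 717.655.
ᾱ = A/S = 0.362.

0.362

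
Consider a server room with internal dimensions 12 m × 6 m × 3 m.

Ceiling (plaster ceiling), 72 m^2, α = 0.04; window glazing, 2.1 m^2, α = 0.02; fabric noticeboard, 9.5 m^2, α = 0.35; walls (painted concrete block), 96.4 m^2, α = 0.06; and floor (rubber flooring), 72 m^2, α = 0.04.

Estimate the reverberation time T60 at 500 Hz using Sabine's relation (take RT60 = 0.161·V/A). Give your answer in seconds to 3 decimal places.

2.332 seconds

Summing Sᵢαᵢ: 2.880 + 0.042 + 3.325 + 5.784 + 2.880 → A = 14.911 sabins.
Volume V = 12 × 6 × 3 = 216 m³.
T = 0.161 V/A = 0.161·216/14.911 = 2.332 s.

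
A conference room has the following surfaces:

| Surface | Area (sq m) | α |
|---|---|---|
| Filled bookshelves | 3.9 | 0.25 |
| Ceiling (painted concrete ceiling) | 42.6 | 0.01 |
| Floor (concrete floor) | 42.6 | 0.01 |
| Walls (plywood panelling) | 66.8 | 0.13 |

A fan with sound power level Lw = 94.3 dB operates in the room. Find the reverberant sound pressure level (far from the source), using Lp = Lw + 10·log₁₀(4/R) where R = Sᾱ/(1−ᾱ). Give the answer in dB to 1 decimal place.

89.8 dB

A = 10.511 sabins; S = 155.9 sq m.
ᾱ = 10.511/155.9 = 0.0674; R = Sᾱ/(1−ᾱ) = 10.511/(1−0.0674) = 11.271 sq m.
Lp = Lw + 10 log₁₀(4/R) = 94.3 -4.50 = 89.8 dB.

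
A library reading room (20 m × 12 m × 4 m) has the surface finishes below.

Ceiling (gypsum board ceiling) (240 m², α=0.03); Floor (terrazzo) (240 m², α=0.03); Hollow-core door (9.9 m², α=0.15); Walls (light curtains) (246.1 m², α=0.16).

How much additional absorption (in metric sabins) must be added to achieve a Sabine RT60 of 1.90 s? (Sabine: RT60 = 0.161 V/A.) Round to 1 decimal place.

26.1 sabins

Equivalent absorption area: A₁ = 240·0.03 + 240·0.03 + 9.9·0.15 + 246.1·0.16 = 55.261 m².
Target A₂ = 0.161·960/1.90 = 81.347 sabins (V = 960 m³).
Shortfall: 81.347 − 55.261 = 26.1 sabins.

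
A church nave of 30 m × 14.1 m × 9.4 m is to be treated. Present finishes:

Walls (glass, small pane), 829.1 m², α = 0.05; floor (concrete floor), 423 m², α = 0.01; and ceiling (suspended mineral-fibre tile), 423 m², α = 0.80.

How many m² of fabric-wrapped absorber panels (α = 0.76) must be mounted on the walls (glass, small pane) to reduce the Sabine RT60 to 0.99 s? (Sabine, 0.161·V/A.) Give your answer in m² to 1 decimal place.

Summing Sᵢαᵢ: 41.455 + 4.230 + 338.400 → A₁ = 384.085 sabins.
Required A₂ = 0.161·3976.2/0.99 = 646.635 sabins.
ΔA needed = 646.635 − 384.085 = 262.550 sabins.
Each m² of panel replacing the walls (glass, small pane) adds (0.76 − 0.05) = 0.71 sabins.
Area = ΔA/Δα = 262.550/0.71 = 369.8 m².

369.8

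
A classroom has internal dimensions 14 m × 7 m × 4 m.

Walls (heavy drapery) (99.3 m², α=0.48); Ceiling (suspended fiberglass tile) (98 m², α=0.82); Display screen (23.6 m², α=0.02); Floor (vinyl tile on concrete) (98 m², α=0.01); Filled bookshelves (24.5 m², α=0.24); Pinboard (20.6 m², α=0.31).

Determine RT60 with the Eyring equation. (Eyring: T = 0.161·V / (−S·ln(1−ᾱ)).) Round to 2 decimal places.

Total surface area S = 99.3 + 98 + 23.6 + 98 + 24.5 + 20.6 = 364.0 m².
Absorption A = 99.3·0.48 + 98·0.82 + 23.6·0.02 + 98·0.01 + 24.5·0.24 + 20.6·0.31 = 141.742 sabins.
Mean coefficient ᾱ = A/S = 0.3894.
−S·ln(1−ᾱ) = −364.0 × ln(1 − 0.3894) = 179.566.
V = 14 × 7 × 4 = 392 m³.
RT60 = 0.161 × 392 / 179.566 = 0.35 s.

0.35 s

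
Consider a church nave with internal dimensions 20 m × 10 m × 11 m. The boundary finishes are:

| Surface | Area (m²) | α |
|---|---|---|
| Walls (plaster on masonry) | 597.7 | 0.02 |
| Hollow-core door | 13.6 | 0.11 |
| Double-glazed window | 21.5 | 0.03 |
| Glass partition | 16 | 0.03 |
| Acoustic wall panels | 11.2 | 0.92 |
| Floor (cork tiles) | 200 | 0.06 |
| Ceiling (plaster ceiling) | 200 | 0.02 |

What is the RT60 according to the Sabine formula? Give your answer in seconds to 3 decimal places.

Equivalent absorption area: A = 597.7·0.02 + 13.6·0.11 + 21.5·0.03 + 16·0.03 + 11.2·0.92 + 200·0.06 + 200·0.02 = 40.879 m².
Room volume: 2200 m³.
Sabine: RT60 = 0.161 × 2200 / 40.879 = 8.665 s.

8.665 seconds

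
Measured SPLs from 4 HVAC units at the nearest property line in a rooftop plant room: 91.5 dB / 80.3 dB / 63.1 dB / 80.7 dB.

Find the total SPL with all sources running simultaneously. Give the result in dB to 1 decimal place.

92.1 dB

Σ 10^(Lᵢ/10) = 1.639e+09.
Combined level = 10 log₁₀(1.639e+09) = 92.1 dB.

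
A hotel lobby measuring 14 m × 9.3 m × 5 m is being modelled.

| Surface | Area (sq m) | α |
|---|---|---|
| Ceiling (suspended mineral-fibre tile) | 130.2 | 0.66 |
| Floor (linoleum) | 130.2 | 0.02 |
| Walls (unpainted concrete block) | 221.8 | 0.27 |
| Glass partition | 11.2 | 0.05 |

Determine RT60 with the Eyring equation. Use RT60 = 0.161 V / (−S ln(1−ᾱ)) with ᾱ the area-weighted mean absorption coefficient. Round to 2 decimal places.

0.59 sec

Total surface area S = 130.2 + 130.2 + 221.8 + 11.2 = 493.4 sq m.
Absorption A = 130.2×0.66 + 130.2×0.02 + 221.8×0.27 + 11.2×0.05 = 148.982 sabins.
ᾱ = 148.982 / 493.4 = 0.3019.
−S·ln(1−ᾱ) = −493.4 × ln(1 − 0.3019) = 177.324.
V = 14 × 9.3 × 5 = 651 m³.
T = 0.161·V/[−S·ln(1−ᾱ)] = 0.161·651/177.324 = 0.59 s.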